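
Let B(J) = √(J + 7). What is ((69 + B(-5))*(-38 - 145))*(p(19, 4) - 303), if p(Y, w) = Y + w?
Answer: 3535560 + 51240*√2 ≈ 3.6080e+6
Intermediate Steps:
B(J) = √(7 + J)
((69 + B(-5))*(-38 - 145))*(p(19, 4) - 303) = ((69 + √(7 - 5))*(-38 - 145))*((19 + 4) - 303) = ((69 + √2)*(-183))*(23 - 303) = (-12627 - 183*√2)*(-280) = 3535560 + 51240*√2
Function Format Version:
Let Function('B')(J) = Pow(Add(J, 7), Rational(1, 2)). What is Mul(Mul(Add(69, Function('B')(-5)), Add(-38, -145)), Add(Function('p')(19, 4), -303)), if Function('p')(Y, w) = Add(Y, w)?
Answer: Add(3535560, Mul(51240, Pow(2, Rational(1, 2)))) ≈ 3.6080e+6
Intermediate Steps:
Function('B')(J) = Pow(Add(7, J), Rational(1, 2))
Mul(Mul(Add(69, Function('B')(-5)), Add(-38, -145)), Add(Function('p')(19, 4), -303)) = Mul(Mul(Add(69, Pow(Add(7, -5), Rational(1, 2))), Add(-38, -145)), Add(Add(19, 4), -303)) = Mul(Mul(Add(69, Pow(2, Rational(1, 2))), -183), Add(23, -303)) = Mul(Add(-12627, Mul(-183, Pow(2, Rational(1, 2)))), -280) = Add(3535560, Mul(51240, Pow(2, Rational(1, 2))))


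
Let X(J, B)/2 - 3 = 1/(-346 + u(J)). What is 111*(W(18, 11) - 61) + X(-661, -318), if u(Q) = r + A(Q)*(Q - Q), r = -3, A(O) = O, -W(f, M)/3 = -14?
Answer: -733949/349 ≈ -2103.0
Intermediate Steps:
W(f, M) = 42 (W(f, M) = -3*(-14) = 42)
u(Q) = -3 (u(Q) = -3 + Q*(Q - Q) = -3 + Q*0 = -3 + 0 = -3)
X(J, B) = 2092/349 (X(J, B) = 6 + 2/(-346 - 3) = 6 + 2/(-349) = 6 + 2*(-1/349) = 6 - 2/349 = 2092/349)
111*(W(18, 11) - 61) + X(-661, -318) = 111*(42 - 61) + 2092/349 = 111*(-19) + 2092/349 = -2109 + 2092/349 = -733949/349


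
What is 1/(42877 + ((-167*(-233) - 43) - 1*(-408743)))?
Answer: 1/490488 ≈ 2.0388e-6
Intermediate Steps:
1/(42877 + ((-167*(-233) - 43) - 1*(-408743))) = 1/(42877 + ((38911 - 43) + 408743)) = 1/(42877 + (38868 + 408743)) = 1/(42877 + 447611) = 1/490488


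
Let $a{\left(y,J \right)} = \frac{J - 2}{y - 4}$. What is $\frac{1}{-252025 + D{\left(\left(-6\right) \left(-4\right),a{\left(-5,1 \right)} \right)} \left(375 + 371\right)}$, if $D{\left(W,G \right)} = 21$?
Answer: $- \frac{1}{236359} \approx -4.2309 \cdot 10^{-6}$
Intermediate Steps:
$a{\left(y,J \right)} = \frac{-2 + J}{-4 + y}$
$\frac{1}{-252025 + D{\left(\left(-6\right) \left(-4\right),a{\left(-5,1 \right)} \right)} \left(375 + 371\right)} = \frac{1}{-252025 + 21 \left(375 + 371\right)} = \frac{1}{-252025 + 21 \cdot 746} = \frac{1}{-252025 + 15666} = \frac{1}{-236359} = - \frac{1}{236359}$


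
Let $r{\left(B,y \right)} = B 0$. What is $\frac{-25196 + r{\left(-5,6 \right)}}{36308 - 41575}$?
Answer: $\frac{25196}{5267} \approx 4.7837$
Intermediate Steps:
$r{\left(B,y \right)} = 0$
$\frac{-25196 + r{\left(-5,6 \right)}}{36308 - 41575} = \frac{-25196 + 0}{36308 - 41575} = - \frac{25196}{-5267} = \left(-25196\right) \left(- \frac{1}{5267}\right) = \frac{25196}{5267}$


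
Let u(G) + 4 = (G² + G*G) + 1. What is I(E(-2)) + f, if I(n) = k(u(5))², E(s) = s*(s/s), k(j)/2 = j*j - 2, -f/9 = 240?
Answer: 19481236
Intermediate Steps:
f = -2160 (f = -9*240 = -2160)
u(G) = -3 + 2*G² (u(G) = -4 + ((G² + G*G) + 1) = -4 + ((G² + G²) + 1) = -4 + (2*G² + 1) = -4 + (1 + 2*G²) = -3 + 2*G²)
k(j) = -4 + 2*j² (k(j) = 2*(j*j - 2) = 2*(j² - 2) = 2*(-2 + j²) = -4 + 2*j²)
E(s) = s (E(s) = s*1 = s)
I(n) = 19483396 (I(n) = (-4 + 2*(-3 + 2*5²)²)² = (-4 + 2*(-3 + 2*25)²)² = (-4 + 2*(-3 + 50)²)² = (-4 + 2*47²)² = (-4 + 2*2209)² = (-4 + 4418)² = 4414² = 19483396)
I(E(-2)) + f = 19483396 - 2160 = 19481236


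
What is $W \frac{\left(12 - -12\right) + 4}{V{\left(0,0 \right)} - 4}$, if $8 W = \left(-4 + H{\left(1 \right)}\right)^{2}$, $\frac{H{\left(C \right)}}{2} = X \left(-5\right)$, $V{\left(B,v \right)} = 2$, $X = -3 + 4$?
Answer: $-343$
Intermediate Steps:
$X = 1$
$H{\left(C \right)} = -10$ ($H{\left(C \right)} = 2 \cdot 1 \left(-5\right) = 2 \left(-5\right) = -10$)
$W = \frac{49}{2}$ ($W = \frac{\left(-4 - 10\right)^{2}}{8} = \frac{\left(-14\right)^{2}}{8} = \frac{1}{8} \cdot 196 = \frac{49}{2} \approx 24.5$)
$W \frac{\left(12 - -12\right) + 4}{V{\left(0,0 \right)} - 4} = \frac{49 \frac{\left(12 - -12\right) + 4}{2 - 4}}{2} = \frac{49 \frac{\left(12 + 12\right) + 4}{-2}}{2} = \frac{49 \left(24 + 4\right) \left(- \frac{1}{2}\right)}{2} = \frac{49 \cdot 28 \left(- \frac{1}{2}\right)}{2} = \frac{49}{2} \left(-14\right) = -343$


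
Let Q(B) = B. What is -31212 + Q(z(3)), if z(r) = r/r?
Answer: -31211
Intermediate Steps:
z(r) = 1
-31212 + Q(z(3)) = -31212 + 1 = -31211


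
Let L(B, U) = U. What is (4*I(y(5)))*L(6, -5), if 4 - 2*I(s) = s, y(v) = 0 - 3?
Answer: -70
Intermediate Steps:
y(v) = -3
I(s) = 2 - s/2
(4*I(y(5)))*L(6, -5) = (4*(2 - ½*(-3)))*(-5) = (4*(2 + 3/2))*(-5) = (4*(7/2))*(-5) = 14*(-5) = -70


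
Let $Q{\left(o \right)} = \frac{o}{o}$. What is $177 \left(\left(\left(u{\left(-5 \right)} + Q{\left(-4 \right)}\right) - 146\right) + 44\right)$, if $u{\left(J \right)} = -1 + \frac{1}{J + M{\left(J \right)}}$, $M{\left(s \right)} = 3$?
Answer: $- \frac{36285}{2} \approx -18143.0$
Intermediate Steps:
$Q{\left(o \right)} = 1$
$u{\left(J \right)} = -1 + \frac{1}{3 + J}$ ($u{\left(J \right)} = -1 + \frac{1}{J + 3} = -1 + \frac{1}{3 + J}$)
$177 \left(\left(\left(u{\left(-5 \right)} + Q{\left(-4 \right)}\right) - 146\right) + 44\right) = 177 \left(\left(\left(\frac{-2 - -5}{3 - 5} + 1\right) - 146\right) + 44\right) = 177 \left(\left(\left(\frac{-2 + 5}{-2} + 1\right) - 146\right) + 44\right) = 177 \left(\left(\left(\left(- \frac{1}{2}\right) 3 + 1\right) - 146\right) + 44\right) = 177 \left(\left(\left(- \frac{3}{2} + 1\right) - 146\right) + 44\right) = 177 \left(\left(- \frac{1}{2} - 146\right) + 44\right) = 177 \left(- \frac{293}{2} + 44\right) = 177 \left(- \frac{205}{2}\right) = - \frac{36285}{2}$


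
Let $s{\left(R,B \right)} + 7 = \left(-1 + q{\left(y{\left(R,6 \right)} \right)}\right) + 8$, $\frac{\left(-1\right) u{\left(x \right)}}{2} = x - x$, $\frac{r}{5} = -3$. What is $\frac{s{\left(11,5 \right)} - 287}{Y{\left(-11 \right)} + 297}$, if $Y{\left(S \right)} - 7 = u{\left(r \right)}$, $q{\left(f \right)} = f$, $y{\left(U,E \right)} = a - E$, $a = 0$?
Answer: $- \frac{293}{304} \approx -0.96382$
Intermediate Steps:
$r = -15$ ($r = 5 \left(-3\right) = -15$)
$y{\left(U,E \right)} = - E$ ($y{\left(U,E \right)} = 0 - E = - E$)
$u{\left(x \right)} = 0$ ($u{\left(x \right)} = - 2 \left(x - x\right) = \left(-2\right) 0 = 0$)
$Y{\left(S \right)} = 7$ ($Y{\left(S \right)} = 7 + 0 = 7$)
$s{\left(R,B \right)} = -6$ ($s{\left(R,B \right)} = -7 + \left(\left(-1 - 6\right) + 8\right) = -7 + \left(-7 + 8\right) = -7 + 1 = -6$)
$\frac{s{\left(11,5 \right)} - 287}{Y{\left(-11 \right)} + 297} = \frac{-6 - 287}{7 + 297} = - \frac{293}{304}$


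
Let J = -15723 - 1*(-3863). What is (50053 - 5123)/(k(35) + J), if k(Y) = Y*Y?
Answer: -8986/2127 ≈ -4.2247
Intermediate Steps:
k(Y) = Y²
J = -11860 (J = -15723 + 3863 = -11860)
(50053 - 5123)/(k(35) + J) = (50053 - 5123)/(35² - 11860) = 44930/(1225 - 11860) = 44930/(-10635) = 44930*(-1/10635) = -8986/2127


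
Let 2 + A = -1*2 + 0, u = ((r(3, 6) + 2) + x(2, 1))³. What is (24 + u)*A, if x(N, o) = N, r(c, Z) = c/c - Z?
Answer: -92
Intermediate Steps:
r(c, Z) = 1 - Z
u = -1 (u = (((1 - 1*6) + 2) + 2)³ = (((1 - 6) + 2) + 2)³ = ((-5 + 2) + 2)³ = (-3 + 2)³ = (-1)³ = -1)
A = -4 (A = -2 + (-1*2 + 0) = -2 + (-2 + 0) = -2 - 2 = -4)
(24 + u)*A = (24 - 1)*(-4) = 23*(-4) = -92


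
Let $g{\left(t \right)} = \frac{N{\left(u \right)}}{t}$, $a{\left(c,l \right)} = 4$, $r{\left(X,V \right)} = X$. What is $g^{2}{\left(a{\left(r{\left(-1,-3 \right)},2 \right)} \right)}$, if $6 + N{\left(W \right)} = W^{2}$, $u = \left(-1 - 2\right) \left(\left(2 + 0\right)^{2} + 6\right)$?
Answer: $\frac{199809}{4} \approx 49952.0$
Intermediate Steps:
$u = -30$ ($u = - 3 \left(2^{2} + 6\right) = - 3 \left(4 + 6\right) = \left(-3\right) 10 = -30$)
$N{\left(W \right)} = -6 + W^{2}$
$g{\left(t \right)} = \frac{894}{t}$ ($g{\left(t \right)} = \frac{-6 + \left(-30\right)^{2}}{t} = \frac{-6 + 900}{t} = \frac{894}{t}$)
$g^{2}{\left(a{\left(r{\left(-1,-3 \right)},2 \right)} \right)} = \left(\frac{894}{4}\right)^{2} = \left(894 \cdot \frac{1}{4}\right)^{2} = \left(\frac{447}{2}\right)^{2} = \frac{199809}{4}$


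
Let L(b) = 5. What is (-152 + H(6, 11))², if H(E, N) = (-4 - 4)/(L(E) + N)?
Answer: 93025/4 ≈ 23256.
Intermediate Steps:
H(E, N) = -8/(5 + N) (H(E, N) = (-4 - 4)/(5 + N) = -8/(5 + N))
(-152 + H(6, 11))² = (-152 - 8/(5 + 11))² = (-152 - 8/16)² = (-152 - 8*1/16)² = (-152 - ½)² = (-305/2)² = 93025/4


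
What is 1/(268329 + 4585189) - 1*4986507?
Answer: -24202101481625/4853518 ≈ -4.9865e+6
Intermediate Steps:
1/(268329 + 4585189) - 1*4986507 = 1/4853518 - 4986507 = -24202101481625/4853518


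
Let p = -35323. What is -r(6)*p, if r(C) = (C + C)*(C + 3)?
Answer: 3814884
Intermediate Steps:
r(C) = 2*C*(3 + C) (r(C) = (2*C)*(3 + C) = 2*C*(3 + C))
-r(6)*p = -2*6*(3 + 6)*(-35323) = -2*6*9*(-35323) = -108*(-35323) = -1*(-3814884) = 3814884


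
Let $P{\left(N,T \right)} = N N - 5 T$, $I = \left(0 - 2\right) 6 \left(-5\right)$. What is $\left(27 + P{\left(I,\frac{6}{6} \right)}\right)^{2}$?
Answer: $13118884$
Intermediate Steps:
$I = 60$ ($I = \left(-2\right) 6 \left(-5\right) = \left(-12\right) \left(-5\right) = 60$)
$P{\left(N,T \right)} = N^{2} - 5 T$
$\left(27 + P{\left(I,\frac{6}{6} \right)}\right)^{2} = \left(27 + \left(60^{2} - 5 \cdot \frac{6}{6}\right)\right)^{2} = \left(27 + \left(3600 - 5 \cdot 6 \cdot \frac{1}{6}\right)\right)^{2} = \left(27 + \left(3600 - 5\right)\right)^{2} = \left(27 + 3595\right)^{2} = 3622^{2} = 13118884$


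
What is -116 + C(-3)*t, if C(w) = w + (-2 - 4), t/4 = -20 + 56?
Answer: -1412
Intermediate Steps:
t = 144 (t = 4*(-20 + 56) = 4*36 = 144)
C(w) = -6 + w (C(w) = w - 6 = -6 + w)
-116 + C(-3)*t = -116 + (-6 - 3)*144 = -116 - 9*144 = -116 - 1296 = -1412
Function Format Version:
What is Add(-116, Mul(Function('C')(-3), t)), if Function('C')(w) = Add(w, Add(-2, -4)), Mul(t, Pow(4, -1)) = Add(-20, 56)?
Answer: -1412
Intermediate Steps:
t = 144 (t = Mul(4, Add(-20, 56)) = Mul(4, 36) = 144)
Function('C')(w) = Add(-6, w) (Function('C')(w) = Add(w, -6) = Add(-6, w))
Add(-116, Mul(Function('C')(-3), t)) = Add(-116, Mul(Add(-6, -3), 144)) = Add(-116, Mul(-9, 144)) = Add(-116, -1296) = -1412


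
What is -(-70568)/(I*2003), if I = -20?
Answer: -17642/10015 ≈ -1.7616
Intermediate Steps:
-(-70568)/(I*2003) = -(-70568)/((-20*2003)) = -(-70568)/(-40060) = -(-70568)*(-1)/40060 = -1*17642/10015 = -17642/10015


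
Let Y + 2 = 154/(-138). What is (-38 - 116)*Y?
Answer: 33110/69 ≈ 479.85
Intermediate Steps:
Y = -215/69 (Y = -2 + 154/(-138) = -2 + 154*(-1/138) = -2 - 77/69 = -215/69 ≈ -3.1159)
(-38 - 116)*Y = (-38 - 116)*(-215/69) = -154*(-215/69) = 33110/69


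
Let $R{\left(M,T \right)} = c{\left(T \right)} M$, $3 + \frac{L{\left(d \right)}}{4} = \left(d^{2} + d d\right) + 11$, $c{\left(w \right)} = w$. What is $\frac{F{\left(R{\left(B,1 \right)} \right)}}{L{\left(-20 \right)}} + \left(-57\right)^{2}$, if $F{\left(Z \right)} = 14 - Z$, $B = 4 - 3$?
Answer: $\frac{10500781}{3232} \approx 3249.0$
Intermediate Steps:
$B = 1$ ($B = 4 - 3 = 1$)
$L{\left(d \right)} = 32 + 8 d^{2}$ ($L{\left(d \right)} = -12 + 4 \left(\left(d^{2} + d d\right) + 11\right) = -12 + 4 \left(\left(d^{2} + d^{2}\right) + 11\right) = -12 + 4 \left(2 d^{2} + 11\right) = -12 + 4 \left(11 + 2 d^{2}\right) = -12 + \left(44 + 8 d^{2}\right) = 32 + 8 d^{2}$)
$R{\left(M,T \right)} = M T$ ($R{\left(M,T \right)} = T M = M T$)
$\frac{F{\left(R{\left(B,1 \right)} \right)}}{L{\left(-20 \right)}} + \left(-57\right)^{2} = \frac{14 - 1 \cdot 1}{32 + 8 \left(-20\right)^{2}} + \left(-57\right)^{2} = \frac{14 - 1}{32 + 8 \cdot 400} + 3249 = \frac{14 - 1}{32 + 3200} + 3249 = \frac{13}{3232} + 3249 = \frac{10500781}{3232}$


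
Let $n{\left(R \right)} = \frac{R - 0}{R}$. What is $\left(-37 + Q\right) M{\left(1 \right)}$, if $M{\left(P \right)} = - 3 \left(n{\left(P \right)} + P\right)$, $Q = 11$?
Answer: $156$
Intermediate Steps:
$n{\left(R \right)} = 1$ ($n{\left(R \right)} = \frac{R + 0}{R} = \frac{R}{R} = 1$)
$M{\left(P \right)} = -3 - 3 P$ ($M{\left(P \right)} = - 3 \left(1 + P\right) = -3 - 3 P$)
$\left(-37 + Q\right) M{\left(1 \right)} = \left(-37 + 11\right) \left(-3 - 3\right) = - 26 \left(-3 - 3\right) = \left(-26\right) \left(-6\right) = 156$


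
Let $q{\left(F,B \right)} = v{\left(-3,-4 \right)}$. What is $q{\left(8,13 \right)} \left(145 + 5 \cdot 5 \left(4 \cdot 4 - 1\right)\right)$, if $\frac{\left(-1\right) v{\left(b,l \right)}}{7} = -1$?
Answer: $3640$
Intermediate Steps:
$v{\left(b,l \right)} = 7$ ($v{\left(b,l \right)} = \left(-7\right) \left(-1\right) = 7$)
$q{\left(F,B \right)} = 7$
$q{\left(8,13 \right)} \left(145 + 5 \cdot 5 \left(4 \cdot 4 - 1\right)\right) = 7 \left(145 + 5 \cdot 5 \left(4 \cdot 4 - 1\right)\right) = 7 \left(145 + 25 \left(16 - 1\right)\right) = 7 \left(145 + 25 \cdot 15\right) = 7 \left(145 + 375\right) = 7 \cdot 520 = 3640$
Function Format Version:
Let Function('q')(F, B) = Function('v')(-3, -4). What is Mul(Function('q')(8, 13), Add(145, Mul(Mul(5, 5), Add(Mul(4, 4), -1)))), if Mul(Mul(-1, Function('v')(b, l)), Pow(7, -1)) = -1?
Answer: 3640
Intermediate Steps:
Function('v')(b, l) = 7 (Function('v')(b, l) = Mul(-7, -1) = 7)
Function('q')(F, B) = 7
Mul(Function('q')(8, 13), Add(145, Mul(Mul(5, 5), Add(Mul(4, 4), -1)))) = Mul(7, Add(145, Mul(Mul(5, 5), Add(Mul(4, 4), -1)))) = Mul(7, Add(145, Mul(25, Add(16, -1)))) = Mul(7, Add(145, Mul(25, 15))) = Mul(7, Add(145, 375)) = Mul(7, 520) = 3640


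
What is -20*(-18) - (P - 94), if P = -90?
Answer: 544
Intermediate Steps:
-20*(-18) - (P - 94) = -20*(-18) - (-90 - 94) = 360 - 1*(-184) = 360 + 184 = 544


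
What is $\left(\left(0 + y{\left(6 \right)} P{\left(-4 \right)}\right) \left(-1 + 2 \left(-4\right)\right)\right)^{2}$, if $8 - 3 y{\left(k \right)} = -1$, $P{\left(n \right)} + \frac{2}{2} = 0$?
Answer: $729$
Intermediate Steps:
$P{\left(n \right)} = -1$ ($P{\left(n \right)} = -1 + 0 = -1$)
$y{\left(k \right)} = 3$ ($y{\left(k \right)} = \frac{8}{3} - - \frac{1}{3} = \frac{8}{3} + \frac{1}{3} = 3$)
$\left(\left(0 + y{\left(6 \right)} P{\left(-4 \right)}\right) \left(-1 + 2 \left(-4\right)\right)\right)^{2} = \left(\left(0 + 3 \left(-1\right)\right) \left(-1 + 2 \left(-4\right)\right)\right)^{2} = \left(\left(0 - 3\right) \left(-1 - 8\right)\right)^{2} = \left(\left(-3\right) \left(-9\right)\right)^{2} = 27^{2} = 729$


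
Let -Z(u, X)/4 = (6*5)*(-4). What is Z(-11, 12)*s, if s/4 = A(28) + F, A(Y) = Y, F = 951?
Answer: 1879680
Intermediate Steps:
Z(u, X) = 480 (Z(u, X) = -4*6*5*(-4) = -120*(-4) = -4*(-120) = 480)
s = 3916 (s = 4*(28 + 951) = 4*979 = 3916)
Z(-11, 12)*s = 480*3916 = 1879680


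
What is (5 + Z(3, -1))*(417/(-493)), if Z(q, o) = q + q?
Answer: -4587/493 ≈ -9.3043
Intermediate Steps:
Z(q, o) = 2*q
(5 + Z(3, -1))*(417/(-493)) = (5 + 2*3)*(417/(-493)) = (5 + 6)*(417*(-1/493)) = 11*(-417/493) = -4587/493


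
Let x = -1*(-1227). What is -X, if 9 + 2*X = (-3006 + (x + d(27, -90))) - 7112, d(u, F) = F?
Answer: 4495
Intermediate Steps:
x = 1227
X = -4495 (X = -9/2 + ((-3006 + (1227 - 90)) - 7112)/2 = -9/2 + ((-3006 + 1137) - 7112)/2 = -9/2 + (-1869 - 7112)/2 = -9/2 + (1/2)*(-8981) = -9/2 - 8981/2 = -4495)
-X = -1*(-4495) = 4495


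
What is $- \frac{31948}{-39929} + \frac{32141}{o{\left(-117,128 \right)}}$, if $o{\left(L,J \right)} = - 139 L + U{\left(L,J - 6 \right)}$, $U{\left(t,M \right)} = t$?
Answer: $\frac{1799190397}{644693634} \approx 2.7908$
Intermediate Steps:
$o{\left(L,J \right)} = - 138 L$ ($o{\left(L,J \right)} = - 139 L + L = - 138 L$)
$- \frac{31948}{-39929} + \frac{32141}{o{\left(-117,128 \right)}} = - \frac{31948}{-39929} + \frac{32141}{\left(-138\right) \left(-117\right)} = \left(-31948\right) \left(- \frac{1}{39929}\right) + \frac{32141}{16146} = \frac{31948}{39929} + 32141 \cdot \frac{1}{16146} = \frac{31948}{39929} + \frac{32141}{16146} = \frac{1799190397}{644693634}$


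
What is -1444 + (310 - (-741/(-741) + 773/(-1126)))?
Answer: -1277237/1126 ≈ -1134.3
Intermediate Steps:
-1444 + (310 - (-741/(-741) + 773/(-1126))) = -1444 + (310 - (-741*(-1/741) + 773*(-1/1126))) = -1444 + (310 - (1 - 773/1126)) = -1444 + (310 - 1*353/1126) = -1444 + (310 - 353/1126) = -1444 + 348707/1126 = -1277237/1126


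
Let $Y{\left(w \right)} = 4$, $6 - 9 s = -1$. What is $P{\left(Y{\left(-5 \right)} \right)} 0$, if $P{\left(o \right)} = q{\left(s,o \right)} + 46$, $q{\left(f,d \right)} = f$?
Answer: $0$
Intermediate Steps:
$s = \frac{7}{9}$ ($s = \frac{2}{3} - - \frac{1}{9} = \frac{2}{3} + \frac{1}{9} = \frac{7}{9} \approx 0.77778$)
$P{\left(o \right)} = \frac{421}{9}$ ($P{\left(o \right)} = \frac{7}{9} + 46 = \frac{421}{9}$)
$P{\left(Y{\left(-5 \right)} \right)} 0 = \frac{421}{9} \cdot 0 = 0$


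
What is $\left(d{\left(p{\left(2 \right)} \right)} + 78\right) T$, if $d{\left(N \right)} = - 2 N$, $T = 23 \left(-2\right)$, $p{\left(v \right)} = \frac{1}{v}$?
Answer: $-3542$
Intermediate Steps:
$T = -46$
$\left(d{\left(p{\left(2 \right)} \right)} + 78\right) T = \left(- \frac{2}{2} + 78\right) \left(-46\right) = \left(\left(-2\right) \frac{1}{2} + 78\right) \left(-46\right) = \left(-1 + 78\right) \left(-46\right) = 77 \left(-46\right) = -3542$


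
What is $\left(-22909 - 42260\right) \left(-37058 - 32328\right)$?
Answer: $4521816234$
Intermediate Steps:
$\left(-22909 - 42260\right) \left(-37058 - 32328\right) = \left(-65169\right) \left(-69386\right) = 4521816234$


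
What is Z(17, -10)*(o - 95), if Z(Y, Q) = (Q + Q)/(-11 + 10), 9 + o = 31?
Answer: -1460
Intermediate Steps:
o = 22 (o = -9 + 31 = 22)
Z(Y, Q) = -2*Q (Z(Y, Q) = (2*Q)/(-1) = (2*Q)*(-1) = -2*Q)
Z(17, -10)*(o - 95) = (-2*(-10))*(22 - 95) = 20*(-73) = -1460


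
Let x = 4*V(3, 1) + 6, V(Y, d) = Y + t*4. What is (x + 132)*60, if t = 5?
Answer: 13800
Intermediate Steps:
V(Y, d) = 20 + Y (V(Y, d) = Y + 5*4 = Y + 20 = 20 + Y)
x = 98 (x = 4*(20 + 3) + 6 = 4*23 + 6 = 92 + 6 = 98)
(x + 132)*60 = (98 + 132)*60 = 230*60 = 13800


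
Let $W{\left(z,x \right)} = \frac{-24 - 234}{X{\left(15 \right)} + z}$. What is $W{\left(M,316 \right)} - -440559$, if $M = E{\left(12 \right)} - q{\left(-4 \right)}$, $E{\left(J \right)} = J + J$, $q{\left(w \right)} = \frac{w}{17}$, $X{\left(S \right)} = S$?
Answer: $\frac{293848467}{667} \approx 4.4055 \cdot 10^{5}$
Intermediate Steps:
$q{\left(w \right)} = \frac{w}{17}$ ($q{\left(w \right)} = w \frac{1}{17} = \frac{w}{17}$)
$E{\left(J \right)} = 2 J$
$M = \frac{412}{17}$ ($M = 2 \cdot 12 - \frac{1}{17} \left(-4\right) = 24 - - \frac{4}{17} = 24 + \frac{4}{17} = \frac{412}{17} \approx 24.235$)
$W{\left(z,x \right)} = - \frac{258}{15 + z}$ ($W{\left(z,x \right)} = \frac{-24 - 234}{15 + z} = - \frac{258}{15 + z}$)
$W{\left(M,316 \right)} - -440559 = - \frac{258}{15 + \frac{412}{17}} - -440559 = - \frac{258}{\frac{667}{17}} + 440559 = \left(-258\right) \frac{17}{667} + 440559 = - \frac{4386}{667} + 440559 = \frac{293848467}{667}$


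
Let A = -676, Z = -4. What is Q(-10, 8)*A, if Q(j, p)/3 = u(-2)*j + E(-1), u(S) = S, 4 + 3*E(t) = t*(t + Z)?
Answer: -41236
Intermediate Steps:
E(t) = -4/3 + t*(-4 + t)/3 (E(t) = -4/3 + (t*(t - 4))/3 = -4/3 + (t*(-4 + t))/3 = -4/3 + t*(-4 + t)/3)
Q(j, p) = 1 - 6*j (Q(j, p) = 3*(-2*j + (-4/3 - 4/3*(-1) + (⅓)*(-1)²)) = 3*(-2*j + (-4/3 + 4/3 + (⅓)*1)) = 3*(-2*j + (-4/3 + 4/3 + ⅓)) = 3*(-2*j + ⅓) = 3*(⅓ - 2*j) = 1 - 6*j)
Q(-10, 8)*A = (1 - 6*(-10))*(-676) = (1 + 60)*(-676) = 61*(-676) = -41236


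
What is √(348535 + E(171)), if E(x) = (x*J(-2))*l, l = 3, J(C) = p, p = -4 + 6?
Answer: √349561 ≈ 591.24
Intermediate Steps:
p = 2
J(C) = 2
E(x) = 6*x (E(x) = (x*2)*3 = (2*x)*3 = 6*x)
√(348535 + E(171)) = √(348535 + 6*171) = √(348535 + 1026) = √349561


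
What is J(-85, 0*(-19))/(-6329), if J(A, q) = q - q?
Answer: 0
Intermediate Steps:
J(A, q) = 0
J(-85, 0*(-19))/(-6329) = 0/(-6329) = 0*(-1/6329) = 0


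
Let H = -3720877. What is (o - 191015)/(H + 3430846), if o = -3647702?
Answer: 3838717/290031 ≈ 13.236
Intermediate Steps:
(o - 191015)/(H + 3430846) = (-3647702 - 191015)/(-3720877 + 3430846) = -3838717/(-290031) = -3838717*(-1/290031) = 3838717/290031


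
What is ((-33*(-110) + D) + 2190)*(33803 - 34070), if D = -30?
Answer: -1545930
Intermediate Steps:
((-33*(-110) + D) + 2190)*(33803 - 34070) = ((-33*(-110) - 30) + 2190)*(33803 - 34070) = ((3630 - 30) + 2190)*(-267) = (3600 + 2190)*(-267) = 5790*(-267) = -1545930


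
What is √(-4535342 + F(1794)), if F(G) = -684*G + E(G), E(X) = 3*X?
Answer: 8*I*√89954 ≈ 2399.4*I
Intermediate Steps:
F(G) = -681*G (F(G) = -684*G + 3*G = -681*G)
√(-4535342 + F(1794)) = √(-4535342 - 681*1794) = √(-4535342 - 1221714) = √(-5757056) = 8*I*√89954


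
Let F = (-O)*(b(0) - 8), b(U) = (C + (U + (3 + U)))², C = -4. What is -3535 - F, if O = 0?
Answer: -3535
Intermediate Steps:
b(U) = (-1 + 2*U)² (b(U) = (-4 + (U + (3 + U)))² = (-4 + (3 + 2*U))² = (-1 + 2*U)²)
F = 0 (F = (-1*0)*((-1 + 2*0)² - 8) = 0*((-1 + 0)² - 8) = 0*((-1)² - 8) = 0*(1 - 8) = 0*(-7) = 0)
-3535 - F = -3535 - 1*0 = -3535 + 0 = -3535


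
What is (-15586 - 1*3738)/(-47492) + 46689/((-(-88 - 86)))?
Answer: 185059697/688634 ≈ 268.73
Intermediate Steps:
(-15586 - 1*3738)/(-47492) + 46689/((-(-88 - 86))) = (-15586 - 3738)*(-1/47492) + 46689/((-1*(-174))) = -19324*(-1/47492) + 46689/174 = 4831/11873 + 46689*(1/174) = 4831/11873 + 15563/58 = 185059697/688634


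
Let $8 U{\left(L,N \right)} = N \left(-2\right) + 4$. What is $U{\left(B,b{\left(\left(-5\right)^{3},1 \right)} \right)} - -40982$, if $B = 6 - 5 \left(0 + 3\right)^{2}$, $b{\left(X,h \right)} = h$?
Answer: $\frac{163929}{4} \approx 40982.0$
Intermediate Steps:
$B = -39$ ($B = 6 - 5 \cdot 3^{2} = 6 - 45 = -39$)
$U{\left(L,N \right)} = \frac{1}{2} - \frac{N}{4}$ ($U{\left(L,N \right)} = \frac{N \left(-2\right) + 4}{8} = \frac{- 2 N + 4}{8} = \frac{4 - 2 N}{8} = \frac{1}{2} - \frac{N}{4}$)
$U{\left(B,b{\left(\left(-5\right)^{3},1 \right)} \right)} - -40982 = \left(\frac{1}{2} - \frac{1}{4}\right) - -40982 = \left(\frac{1}{2} - \frac{1}{4}\right) + 40982 = \frac{1}{4} + 40982 = \frac{163929}{4}$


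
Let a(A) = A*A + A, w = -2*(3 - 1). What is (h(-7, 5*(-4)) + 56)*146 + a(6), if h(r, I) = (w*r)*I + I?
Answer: -76462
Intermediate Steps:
w = -4 (w = -2*2 = -4)
a(A) = A + A² (a(A) = A² + A = A + A²)
h(r, I) = I - 4*I*r (h(r, I) = (-4*r)*I + I = -4*I*r + I = I - 4*I*r)
(h(-7, 5*(-4)) + 56)*146 + a(6) = ((5*(-4))*(1 - 4*(-7)) + 56)*146 + 6*(1 + 6) = (-20*(1 + 28) + 56)*146 + 6*7 = (-20*29 + 56)*146 + 42 = (-580 + 56)*146 + 42 = -524*146 + 42 = -76504 + 42 = -76462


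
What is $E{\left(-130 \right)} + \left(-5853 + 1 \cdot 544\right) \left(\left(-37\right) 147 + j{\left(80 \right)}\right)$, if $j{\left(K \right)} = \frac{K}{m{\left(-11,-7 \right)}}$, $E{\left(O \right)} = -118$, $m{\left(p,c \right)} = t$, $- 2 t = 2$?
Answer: $29300253$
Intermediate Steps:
$t = -1$ ($t = \left(- \frac{1}{2}\right) 2 = -1$)
$m{\left(p,c \right)} = -1$
$j{\left(K \right)} = - K$ ($j{\left(K \right)} = \frac{K}{-1} = K \left(-1\right) = - K$)
$E{\left(-130 \right)} + \left(-5853 + 1 \cdot 544\right) \left(\left(-37\right) 147 + j{\left(80 \right)}\right) = -118 + \left(-5853 + 1 \cdot 544\right) \left(\left(-37\right) 147 - 80\right) = -118 + \left(-5853 + 544\right) \left(-5439 - 80\right) = -118 - -29300371 = -118 + 29300371 = 29300253$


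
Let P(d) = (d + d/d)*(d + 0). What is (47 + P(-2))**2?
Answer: 2401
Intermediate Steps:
P(d) = d*(1 + d) (P(d) = (d + 1)*d = (1 + d)*d = d*(1 + d))
(47 + P(-2))**2 = (47 - 2*(1 - 2))**2 = (47 - 2*(-1))**2 = (47 + 2)**2 = 49**2 = 2401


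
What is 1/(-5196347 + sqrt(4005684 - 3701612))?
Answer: -5196347/27002021840337 - 2*sqrt(76018)/27002021840337 ≈ -1.9246e-7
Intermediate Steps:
1/(-5196347 + sqrt(4005684 - 3701612)) = 1/(-5196347 + sqrt(304072)) = 1/(-5196347 + 2*sqrt(76018))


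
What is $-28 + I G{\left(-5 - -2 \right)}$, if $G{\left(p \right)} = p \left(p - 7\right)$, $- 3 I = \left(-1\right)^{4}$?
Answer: $-38$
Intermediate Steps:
$I = - \frac{1}{3}$ ($I = - \frac{\left(-1\right)^{4}}{3} = \left(- \frac{1}{3}\right) 1 = - \frac{1}{3} \approx -0.33333$)
$G{\left(p \right)} = p \left(-7 + p\right)$
$-28 + I G{\left(-5 - -2 \right)} = -28 - \frac{\left(-5 - -2\right) \left(-7 - 3\right)}{3} = -28 - \frac{\left(-5 + 2\right) \left(-7 + \left(-5 + 2\right)\right)}{3} = -28 - \frac{\left(-3\right) \left(-7 - 3\right)}{3} = -28 - \frac{\left(-3\right) \left(-10\right)}{3} = -28 - 10 = -38$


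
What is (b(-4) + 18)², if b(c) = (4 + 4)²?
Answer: 6724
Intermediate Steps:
b(c) = 64 (b(c) = 8² = 64)
(b(-4) + 18)² = (64 + 18)² = 82² = 6724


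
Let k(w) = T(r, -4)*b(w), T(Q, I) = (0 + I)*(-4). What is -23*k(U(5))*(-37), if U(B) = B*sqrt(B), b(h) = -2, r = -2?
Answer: -27232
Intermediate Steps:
U(B) = B**(3/2)
T(Q, I) = -4*I (T(Q, I) = I*(-4) = -4*I)
k(w) = -32 (k(w) = -4*(-4)*(-2) = 16*(-2) = -32)
-23*k(U(5))*(-37) = -23*(-32)*(-37) = 736*(-37) = -27232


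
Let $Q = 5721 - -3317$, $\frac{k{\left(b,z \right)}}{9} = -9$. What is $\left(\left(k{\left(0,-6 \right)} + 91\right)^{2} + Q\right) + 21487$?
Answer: $30625$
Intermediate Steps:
$k{\left(b,z \right)} = -81$ ($k{\left(b,z \right)} = 9 \left(-9\right) = -81$)
$Q = 9038$ ($Q = 5721 + 3317 = 9038$)
$\left(\left(k{\left(0,-6 \right)} + 91\right)^{2} + Q\right) + 21487 = \left(\left(-81 + 91\right)^{2} + 9038\right) + 21487 = \left(10^{2} + 9038\right) + 21487 = \left(100 + 9038\right) + 21487 = 9138 + 21487 = 30625$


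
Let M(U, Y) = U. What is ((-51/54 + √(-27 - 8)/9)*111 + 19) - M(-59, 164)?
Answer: -161/6 + 37*I*√35/3 ≈ -26.833 + 72.965*I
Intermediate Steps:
((-51/54 + √(-27 - 8)/9)*111 + 19) - M(-59, 164) = ((-51/54 + √(-27 - 8)/9)*111 + 19) - 1*(-59) = ((-51*1/54 + √(-35)*(⅑))*111 + 19) + 59 = ((-17/18 + (I*√35)*(⅑))*111 + 19) + 59 = ((-17/18 + I*√35/9)*111 + 19) + 59 = ((-629/6 + 37*I*√35/3) + 19) + 59 = (-515/6 + 37*I*√35/3) + 59 = -161/6 + 37*I*√35/3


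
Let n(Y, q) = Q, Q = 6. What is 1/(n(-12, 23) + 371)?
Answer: 1/377 ≈ 0.0026525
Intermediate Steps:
n(Y, q) = 6
1/(n(-12, 23) + 371) = 1/(6 + 371) = 1/377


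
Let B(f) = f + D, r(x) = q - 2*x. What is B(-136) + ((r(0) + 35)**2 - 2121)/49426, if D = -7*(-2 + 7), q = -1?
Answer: -8452811/49426 ≈ -171.02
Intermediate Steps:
r(x) = -1 - 2*x
D = -35 (D = -7*5 = -35)
B(f) = -35 + f (B(f) = f - 35 = -35 + f)
B(-136) + ((r(0) + 35)**2 - 2121)/49426 = (-35 - 136) + (((-1 - 2*0) + 35)**2 - 2121)/49426 = -171 + (((-1 + 0) + 35)**2 - 2121)*(1/49426) = -171 + ((-1 + 35)**2 - 2121)*(1/49426) = -171 + (34**2 - 2121)*(1/49426) = -171 + (1156 - 2121)*(1/49426) = -171 - 965*1/49426 = -171 - 965/49426 = -8452811/49426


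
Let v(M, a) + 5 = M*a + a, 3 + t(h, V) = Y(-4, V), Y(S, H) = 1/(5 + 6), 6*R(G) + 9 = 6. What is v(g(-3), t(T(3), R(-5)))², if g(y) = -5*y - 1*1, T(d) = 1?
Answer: 286225/121 ≈ 2365.5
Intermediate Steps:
g(y) = -1 - 5*y (g(y) = -5*y - 1 = -1 - 5*y)
R(G) = -½ (R(G) = -3/2 + (⅙)*6 = -3/2 + 1 = -½)
Y(S, H) = 1/11
t(h, V) = -32/11 (t(h, V) = -3 + 1/11 = -32/11)
v(M, a) = -5 + a + M*a (v(M, a) = -5 + (M*a + a) = -5 + (a + M*a) = -5 + a + M*a)
v(g(-3), t(T(3), R(-5)))² = (-5 - 32/11 + (-1 - 5*(-3))*(-32/11))² = (-5 - 32/11 + (-1 + 15)*(-32/11))² = (-5 - 32/11 + 14*(-32/11))² = (-5 - 32/11 - 448/11)² = (-535/11)² = 286225/121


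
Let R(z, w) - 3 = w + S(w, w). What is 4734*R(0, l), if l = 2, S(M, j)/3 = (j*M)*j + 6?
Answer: 222498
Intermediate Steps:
S(M, j) = 18 + 3*M*j**2 (S(M, j) = 3*((j*M)*j + 6) = 3*((M*j)*j + 6) = 3*(M*j**2 + 6) = 3*(6 + M*j**2) = 18 + 3*M*j**2)
R(z, w) = 21 + w + 3*w**3 (R(z, w) = 3 + (w + (18 + 3*w*w**2)) = 3 + (w + (18 + 3*w**3)) = 3 + (18 + w + 3*w**3) = 21 + w + 3*w**3)
4734*R(0, l) = 4734*(21 + 2 + 3*2**3) = 4734*(21 + 2 + 3*8) = 4734*(21 + 2 + 24) = 4734*47 = 222498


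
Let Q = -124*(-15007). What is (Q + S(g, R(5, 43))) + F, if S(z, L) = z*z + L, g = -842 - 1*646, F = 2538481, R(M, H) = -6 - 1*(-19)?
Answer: 6613506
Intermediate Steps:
R(M, H) = 13 (R(M, H) = -6 + 19 = 13)
g = -1488 (g = -842 - 646 = -1488)
Q = 1860868
S(z, L) = L + z² (S(z, L) = z² + L = L + z²)
(Q + S(g, R(5, 43))) + F = (1860868 + (13 + (-1488)²)) + 2538481 = (1860868 + (13 + 2214144)) + 2538481 = (1860868 + 2214157) + 2538481 = 4075025 + 2538481 = 6613506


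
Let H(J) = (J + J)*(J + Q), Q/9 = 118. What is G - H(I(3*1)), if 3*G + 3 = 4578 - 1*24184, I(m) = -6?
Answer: 18407/3 ≈ 6135.7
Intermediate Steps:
Q = 1062 (Q = 9*118 = 1062)
G = -19609/3 (G = -1 + (4578 - 1*24184)/3 = -1 + (4578 - 24184)/3 = -1 + (⅓)*(-19606) = -1 - 19606/3 = -19609/3 ≈ -6536.3)
H(J) = 2*J*(1062 + J) (H(J) = (J + J)*(J + 1062) = (2*J)*(1062 + J) = 2*J*(1062 + J))
G - H(I(3*1)) = -19609/3 - 2*(-6)*(1062 - 6) = -19609/3 - 2*(-6)*1056 = -19609/3 - 1*(-12672) = -19609/3 + 12672 = 18407/3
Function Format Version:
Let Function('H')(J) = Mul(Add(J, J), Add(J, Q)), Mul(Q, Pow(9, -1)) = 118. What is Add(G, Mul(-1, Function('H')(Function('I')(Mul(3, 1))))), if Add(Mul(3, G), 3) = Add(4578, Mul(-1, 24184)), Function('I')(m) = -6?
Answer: Rational(18407, 3) ≈ 6135.7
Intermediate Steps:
Q = 1062 (Q = Mul(9, 118) = 1062)
G = Rational(-19609, 3) (G = Add(-1, Mul(Rational(1, 3), Add(4578, Mul(-1, 24184)))) = Add(-1, Mul(Rational(1, 3), Add(4578, -24184))) = Add(-1, Mul(Rational(1, 3), -19606)) = Add(-1, Rational(-19606, 3)) = Rational(-19609, 3) ≈ -6536.3)
Function('H')(J) = Mul(2, J, Add(1062, J)) (Function('H')(J) = Mul(Add(J, J), Add(J, 1062)) = Mul(Mul(2, J), Add(1062, J)) = Mul(2, J, Add(1062, J)))
Add(G, Mul(-1, Function('H')(Function('I')(Mul(3, 1))))) = Add(Rational(-19609, 3), Mul(-1, Mul(2, -6, Add(1062, -6)))) = Add(Rational(-19609, 3), Mul(-1, Mul(2, -6, 1056))) = Add(Rational(-19609, 3), Mul(-1, -12672)) = Add(Rational(-19609, 3), 12672) = Rational(18407, 3)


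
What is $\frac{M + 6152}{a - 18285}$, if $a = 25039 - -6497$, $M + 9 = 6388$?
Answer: $\frac{4177}{4417} \approx 0.94566$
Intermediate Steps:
$M = 6379$ ($M = -9 + 6388 = 6379$)
$a = 31536$ ($a = 25039 + 6497 = 31536$)
$\frac{M + 6152}{a - 18285} = \frac{6379 + 6152}{31536 - 18285} = \frac{12531}{13251} = 12531 \cdot \frac{1}{13251} = \frac{4177}{4417}$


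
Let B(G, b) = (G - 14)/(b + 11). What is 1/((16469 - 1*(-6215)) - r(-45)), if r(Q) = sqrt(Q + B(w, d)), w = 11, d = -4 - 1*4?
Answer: 11342/257281951 + I*sqrt(46)/514563902 ≈ 4.4084e-5 + 1.3181e-8*I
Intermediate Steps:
d = -8 (d = -4 - 4 = -8)
B(G, b) = (-14 + G)/(11 + b)
r(Q) = sqrt(-1 + Q) (r(Q) = sqrt(Q + (-14 + 11)/(11 - 8)) = sqrt(Q - 3/3) = sqrt(Q + (1/3)*(-3)) = sqrt(Q - 1) = sqrt(-1 + Q))
1/((16469 - 1*(-6215)) - r(-45)) = 1/((16469 - 1*(-6215)) - sqrt(-1 - 45)) = 1/((16469 + 6215) - sqrt(-46)) = 1/(22684 - I*sqrt(46))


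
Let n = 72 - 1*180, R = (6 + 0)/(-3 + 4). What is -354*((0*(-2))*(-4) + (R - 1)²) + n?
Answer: -8958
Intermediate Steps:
R = 6 (R = 6/1 = 6*1 = 6)
n = -108 (n = 72 - 180 = -108)
-354*((0*(-2))*(-4) + (R - 1)²) + n = -354*((0*(-2))*(-4) + (6 - 1)²) - 108 = -354*(0*(-4) + 5²) - 108 = -354*(0 + 25) - 108 = -354*25 - 108 = -8850 - 108 = -8958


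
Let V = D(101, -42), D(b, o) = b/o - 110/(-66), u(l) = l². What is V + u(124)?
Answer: 645761/42 ≈ 15375.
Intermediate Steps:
D(b, o) = 5/3 + b/o (D(b, o) = b/o - 110*(-1/66) = b/o + 5/3 = 5/3 + b/o)
V = -31/42 (V = 5/3 + 101/(-42) = 5/3 + 101*(-1/42) = 5/3 - 101/42 = -31/42 ≈ -0.73810)
V + u(124) = -31/42 + 124² = -31/42 + 15376 = 645761/42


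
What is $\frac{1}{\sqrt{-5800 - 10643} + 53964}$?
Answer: $\frac{5996}{323569971} - \frac{i \sqrt{203}}{323569971} \approx 1.8531 \cdot 10^{-5} - 4.4033 \cdot 10^{-8} i$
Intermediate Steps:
$\frac{1}{\sqrt{-5800 - 10643} + 53964} = \frac{1}{\sqrt{-16443} + 53964} = \frac{1}{9 i \sqrt{203} + 53964} = \frac{1}{53964 + 9 i \sqrt{203}}$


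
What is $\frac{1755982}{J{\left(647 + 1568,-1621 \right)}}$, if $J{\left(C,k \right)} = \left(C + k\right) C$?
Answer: $\frac{877991}{657855} \approx 1.3346$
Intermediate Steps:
$J{\left(C,k \right)} = C \left(C + k\right)$
$\frac{1755982}{J{\left(647 + 1568,-1621 \right)}} = \frac{1755982}{\left(647 + 1568\right) \left(\left(647 + 1568\right) - 1621\right)} = \frac{1755982}{2215 \left(2215 - 1621\right)} = \frac{1755982}{2215 \cdot 594} = \frac{1755982}{1315710} = 1755982 \cdot \frac{1}{1315710} = \frac{877991}{657855}$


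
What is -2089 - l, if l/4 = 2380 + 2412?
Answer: -21257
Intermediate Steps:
l = 19168 (l = 4*(2380 + 2412) = 4*4792 = 19168)
-2089 - l = -2089 - 1*19168 = -2089 - 19168 = -21257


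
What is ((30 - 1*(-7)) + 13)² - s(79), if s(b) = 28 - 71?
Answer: 2543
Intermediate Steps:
s(b) = -43
((30 - 1*(-7)) + 13)² - s(79) = ((30 - 1*(-7)) + 13)² - 1*(-43) = ((30 + 7) + 13)² + 43 = (37 + 13)² + 43 = 50² + 43 = 2500 + 43 = 2543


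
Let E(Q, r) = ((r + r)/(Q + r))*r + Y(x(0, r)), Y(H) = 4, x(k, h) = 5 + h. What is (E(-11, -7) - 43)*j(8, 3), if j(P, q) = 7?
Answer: -2800/9 ≈ -311.11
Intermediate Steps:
E(Q, r) = 4 + 2*r²/(Q + r) (E(Q, r) = ((r + r)/(Q + r))*r + 4 = ((2*r)/(Q + r))*r + 4 = (2*r/(Q + r))*r + 4 = 2*r²/(Q + r) + 4 = 4 + 2*r²/(Q + r))
(E(-11, -7) - 43)*j(8, 3) = (2*((-7)² + 2*(-11) + 2*(-7))/(-11 - 7) - 43)*7 = (2*(49 - 22 - 14)/(-18) - 43)*7 = (2*(-1/18)*13 - 43)*7 = (-13/9 - 43)*7 = -400/9*7 = -2800/9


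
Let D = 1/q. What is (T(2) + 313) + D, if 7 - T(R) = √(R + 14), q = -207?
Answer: 65411/207 ≈ 316.00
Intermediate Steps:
D = -1/207 (D = 1/(-207) = -1/207 ≈ -0.0048309)
T(R) = 7 - √(14 + R) (T(R) = 7 - √(R + 14) = 7 - √(14 + R))
(T(2) + 313) + D = ((7 - √(14 + 2)) + 313) - 1/207 = ((7 - √16) + 313) - 1/207 = ((7 - 1*4) + 313) - 1/207 = ((7 - 4) + 313) - 1/207 = (3 + 313) - 1/207 = 316 - 1/207 = 65411/207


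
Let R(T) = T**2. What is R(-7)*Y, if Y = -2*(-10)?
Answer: 980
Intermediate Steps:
Y = 20
R(-7)*Y = (-7)**2*20 = 49*20 = 980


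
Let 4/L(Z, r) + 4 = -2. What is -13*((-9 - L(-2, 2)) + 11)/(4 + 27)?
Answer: -104/93 ≈ -1.1183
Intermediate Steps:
L(Z, r) = -⅔ (L(Z, r) = 4/(-4 - 2) = 4/(-6) = 4*(-⅙) = -⅔)
-13*((-9 - L(-2, 2)) + 11)/(4 + 27) = -13*((-9 - 1*(-⅔)) + 11)/(4 + 27) = -13*((-9 + ⅔) + 11)/31 = -13*(-25/3 + 11)/31 = -104/(3*31) = -13*8/93 = -104/93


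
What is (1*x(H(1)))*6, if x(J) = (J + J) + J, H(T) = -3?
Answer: -54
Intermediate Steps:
x(J) = 3*J (x(J) = 2*J + J = 3*J)
(1*x(H(1)))*6 = (1*(3*(-3)))*6 = (1*(-9))*6 = -9*6 = -54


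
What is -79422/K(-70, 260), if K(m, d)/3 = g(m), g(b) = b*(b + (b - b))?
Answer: -1891/350 ≈ -5.4029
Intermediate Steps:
g(b) = b² (g(b) = b*(b + 0) = b*b = b²)
K(m, d) = 3*m²
-79422/K(-70, 260) = -79422/(3*(-70)²) = -79422/(3*4900) = -79422/14700 = -79422*1/14700 = -1891/350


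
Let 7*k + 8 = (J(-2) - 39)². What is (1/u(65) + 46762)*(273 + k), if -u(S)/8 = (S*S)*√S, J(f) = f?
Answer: 23942144 - 64*√65/274625 ≈ 2.3942e+7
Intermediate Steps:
k = 239 (k = -8/7 + (-2 - 39)²/7 = -8/7 + (⅐)*(-41)² = -8/7 + (⅐)*1681 = -8/7 + 1681/7 = 239)
u(S) = -8*S^(5/2) (u(S) = -8*S*S*√S = -8*S²*√S = -8*S^(5/2))
(1/u(65) + 46762)*(273 + k) = (1/(-33800*√65) + 46762)*(273 + 239) = (1/(-33800*√65) + 46762)*512 = (-√65/2197000 + 46762)*512 = (46762 - √65/2197000)*512 = 23942144 - 64*√65/274625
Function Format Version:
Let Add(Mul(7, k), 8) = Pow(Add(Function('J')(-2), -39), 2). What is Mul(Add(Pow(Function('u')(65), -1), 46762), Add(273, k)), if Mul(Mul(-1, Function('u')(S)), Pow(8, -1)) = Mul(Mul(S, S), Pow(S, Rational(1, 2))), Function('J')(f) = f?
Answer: Add(23942144, Mul(Rational(-64, 274625), Pow(65, Rational(1, 2)))) ≈ 2.3942e+7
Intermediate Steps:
k = 239 (k = Add(Rational(-8, 7), Mul(Rational(1, 7), Pow(Add(-2, -39), 2))) = Add(Rational(-8, 7), Mul(Rational(1, 7), Pow(-41, 2))) = Add(Rational(-8, 7), Mul(Rational(1, 7), 1681)) = Add(Rational(-8, 7), Rational(1681, 7)) = 239)
Function('u')(S) = Mul(-8, Pow(S, Rational(5, 2))) (Function('u')(S) = Mul(-8, Mul(Mul(S, S), Pow(S, Rational(1, 2)))) = Mul(-8, Mul(Pow(S, 2), Pow(S, Rational(1, 2)))) = Mul(-8, Pow(S, Rational(5, 2))))
Mul(Add(Pow(Function('u')(65), -1), 46762), Add(273, k)) = Mul(Add(Pow(Mul(-8, Pow(65, Rational(5, 2))), -1), 46762), Add(273, 239)) = Mul(Add(Pow(Mul(-8, Mul(4225, Pow(65, Rational(1, 2)))), -1), 46762), 512) = Mul(Add(Pow(Mul(-33800, Pow(65, Rational(1, 2))), -1), 46762), 512) = Mul(Add(Mul(Rational(-1, 2197000), Pow(65, Rational(1, 2))), 46762), 512) = Mul(Add(46762, Mul(Rational(-1, 2197000), Pow(65, Rational(1, 2)))), 512) = Add(23942144, Mul(Rational(-64, 274625), Pow(65, Rational(1, 2))))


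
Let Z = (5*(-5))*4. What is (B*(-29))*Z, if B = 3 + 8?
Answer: 31900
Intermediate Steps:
Z = -100 (Z = -25*4 = -100)
B = 11
(B*(-29))*Z = (11*(-29))*(-100) = -319*(-100) = 31900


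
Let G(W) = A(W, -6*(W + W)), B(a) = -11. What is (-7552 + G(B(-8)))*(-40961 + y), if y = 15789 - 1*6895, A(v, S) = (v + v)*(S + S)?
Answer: 428415120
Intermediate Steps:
A(v, S) = 4*S*v (A(v, S) = (2*v)*(2*S) = 4*S*v)
y = 8894 (y = 15789 - 6895 = 8894)
G(W) = -48*W**2 (G(W) = 4*(-6*(W + W))*W = 4*(-12*W)*W = -48*W**2)
(-7552 + G(B(-8)))*(-40961 + y) = (-7552 - 48*(-11)**2)*(-40961 + 8894) = (-7552 - 48*121)*(-32067) = (-7552 - 5808)*(-32067) = -13360*(-32067) = 428415120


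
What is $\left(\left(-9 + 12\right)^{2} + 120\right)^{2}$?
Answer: $16641$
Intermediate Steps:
$\left(\left(-9 + 12\right)^{2} + 120\right)^{2} = \left(3^{2} + 120\right)^{2} = \left(9 + 120\right)^{2} = 129^{2} = 16641$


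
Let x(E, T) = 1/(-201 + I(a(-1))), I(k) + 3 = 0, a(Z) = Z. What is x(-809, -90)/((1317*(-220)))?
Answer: 1/59106960 ≈ 1.6918e-8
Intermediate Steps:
I(k) = -3 (I(k) = -3 + 0 = -3)
x(E, T) = -1/204 (x(E, T) = 1/(-201 - 3) = 1/(-204) = -1/204)
x(-809, -90)/((1317*(-220))) = -1/(204*(1317*(-220))) = -1/204/(-289740) = -1/204*(-1/289740) = 1/59106960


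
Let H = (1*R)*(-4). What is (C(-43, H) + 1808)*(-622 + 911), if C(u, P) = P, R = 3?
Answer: 519044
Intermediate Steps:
H = -12 (H = (1*3)*(-4) = 3*(-4) = -12)
(C(-43, H) + 1808)*(-622 + 911) = (-12 + 1808)*(-622 + 911) = 1796*289 = 519044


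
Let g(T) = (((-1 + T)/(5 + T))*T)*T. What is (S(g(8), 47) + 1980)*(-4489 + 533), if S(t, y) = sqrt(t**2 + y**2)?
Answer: -7832880 - 19780*sqrt(22961)/13 ≈ -8.0634e+6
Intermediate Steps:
g(T) = T**2*(-1 + T)/(5 + T) (g(T) = (((-1 + T)/(5 + T))*T)*T = (T*(-1 + T)/(5 + T))*T = T**2*(-1 + T)/(5 + T))
(S(g(8), 47) + 1980)*(-4489 + 533) = (sqrt((8**2*(-1 + 8)/(5 + 8))**2 + 47**2) + 1980)*(-4489 + 533) = (sqrt((64*7/13)**2 + 2209) + 1980)*(-3956) = (sqrt((64*(1/13)*7)**2 + 2209) + 1980)*(-3956) = (sqrt((448/13)**2 + 2209) + 1980)*(-3956) = (sqrt(200704/169 + 2209) + 1980)*(-3956) = (sqrt(574025/169) + 1980)*(-3956) = (5*sqrt(22961)/13 + 1980)*(-3956) = (1980 + 5*sqrt(22961)/13)*(-3956) = -7832880 - 19780*sqrt(22961)/13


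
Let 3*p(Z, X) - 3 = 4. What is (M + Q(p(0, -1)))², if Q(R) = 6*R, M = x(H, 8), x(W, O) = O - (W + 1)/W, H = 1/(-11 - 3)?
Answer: 1225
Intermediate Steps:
p(Z, X) = 7/3 (p(Z, X) = 1 + (⅓)*4 = 1 + 4/3 = 7/3)
H = -1/14 (H = 1/(-14) = -1/14 ≈ -0.071429)
x(W, O) = O - (1 + W)/W
M = 21 (M = -1 + 8 - 1/(-1/14) = -1 + 8 - 1*(-14) = -1 + 8 + 14 = 21)
(M + Q(p(0, -1)))² = (21 + 6*(7/3))² = (21 + 14)² = 35² = 1225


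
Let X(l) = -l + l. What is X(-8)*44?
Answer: 0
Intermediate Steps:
X(l) = 0
X(-8)*44 = 0*44 = 0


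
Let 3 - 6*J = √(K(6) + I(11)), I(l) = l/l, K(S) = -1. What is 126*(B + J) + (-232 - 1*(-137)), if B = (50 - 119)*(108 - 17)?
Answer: -791186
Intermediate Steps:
I(l) = 1
B = -6279 (B = -69*91 = -6279)
J = ½ (J = ½ - √(-1 + 1)/6 = ½ - √0/6 = ½ - ⅙*0 = ½ + 0 = ½ ≈ 0.50000)
126*(B + J) + (-232 - 1*(-137)) = 126*(-6279 + ½) + (-232 - 1*(-137)) = 126*(-12557/2) + (-232 + 137) = -791091 - 95 = -791186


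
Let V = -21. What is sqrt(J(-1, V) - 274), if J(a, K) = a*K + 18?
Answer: I*sqrt(235) ≈ 15.33*I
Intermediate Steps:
J(a, K) = 18 + K*a (J(a, K) = K*a + 18 = 18 + K*a)
sqrt(J(-1, V) - 274) = sqrt((18 - 21*(-1)) - 274) = sqrt((18 + 21) - 274) = sqrt(39 - 274) = sqrt(-235) = I*sqrt(235)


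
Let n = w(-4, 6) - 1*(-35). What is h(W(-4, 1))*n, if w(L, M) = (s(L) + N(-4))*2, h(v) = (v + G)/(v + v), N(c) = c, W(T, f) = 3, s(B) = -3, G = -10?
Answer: -49/2 ≈ -24.500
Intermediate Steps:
h(v) = (-10 + v)/(2*v) (h(v) = (v - 10)/(v + v) = (-10 + v)/((2*v)) = (-10 + v)*(1/(2*v)) = (-10 + v)/(2*v))
w(L, M) = -14 (w(L, M) = (-3 - 4)*2 = -7*2 = -14)
n = 21 (n = -14 - 1*(-35) = -14 + 35 = 21)
h(W(-4, 1))*n = ((½)*(-10 + 3)/3)*21 = ((½)*(⅓)*(-7))*21 = -7/6*21 = -49/2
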